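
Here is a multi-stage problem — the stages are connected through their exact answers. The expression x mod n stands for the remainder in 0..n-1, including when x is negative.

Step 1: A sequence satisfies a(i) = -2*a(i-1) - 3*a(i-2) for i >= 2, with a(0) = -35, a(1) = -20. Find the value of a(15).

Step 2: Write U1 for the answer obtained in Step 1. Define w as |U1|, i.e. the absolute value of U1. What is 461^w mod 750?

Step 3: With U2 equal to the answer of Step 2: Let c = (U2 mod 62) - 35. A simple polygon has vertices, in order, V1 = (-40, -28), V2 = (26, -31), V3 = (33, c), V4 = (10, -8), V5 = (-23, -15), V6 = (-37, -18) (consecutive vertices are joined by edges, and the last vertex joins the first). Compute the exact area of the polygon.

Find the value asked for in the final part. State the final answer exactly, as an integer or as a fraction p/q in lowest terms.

Step 1: a(2) = -2*(-20) - 3*(-35) = 145; iterating: a(2)=145, a(3)=-230, a(4)=25, a(5)=640, a(6)=-1355, a(7)=790, a(8)=2485, a(9)=-7340, a(10)=7225, a(11)=7570, a(12)=-36815, a(13)=50920, a(14)=8605, a(15)=-169970; answer -169970
Step 2: U1 = -169970; w = 169970; squarings mod 750: 461^1=461, 461^2=271, 461^4=691, 461^8=481, 461^16=361, 461^32=571, 461^64=541, 461^128=181, 461^256=511, 461^512=121, 461^1024=391, 461^2048=631, 461^4096=661, 461^8192=421, 461^16384=241, 461^32768=331, 461^65536=61, 461^131072=721; 461^169970 = 461^2 * 461^16 * 461^32 * 461^64 * 461^128 * 461^256 * 461^512 * 461^1024 * 461^4096 * 461^32768 * 461^131072 = 451 (mod 750); answer 451
Step 3: U2 = 451; c = -18; cross terms: (-40*-31 - 26*-28)=1968, (26*-18 - 33*-31)=555, (33*-8 - 10*-18)=-84, (10*-15 - -23*-8)=-334, (-23*-18 - -37*-15)=-141, (-37*-28 - -40*-18)=316; twice the area = |2280| = 2280; area = 1140; answer 1140

1140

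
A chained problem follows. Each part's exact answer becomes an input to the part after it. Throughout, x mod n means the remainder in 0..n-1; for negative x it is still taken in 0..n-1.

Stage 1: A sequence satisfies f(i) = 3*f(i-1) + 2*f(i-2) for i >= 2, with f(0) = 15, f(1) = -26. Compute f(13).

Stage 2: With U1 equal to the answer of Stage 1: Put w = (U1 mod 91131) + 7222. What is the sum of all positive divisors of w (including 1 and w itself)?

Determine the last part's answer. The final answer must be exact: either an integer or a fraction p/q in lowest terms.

12768

Stage 1: f(2) = 3*(-26) + 2*(15) = -48; iterating: f(2)=-48, f(3)=-196, f(4)=-684, f(5)=-2444, f(6)=-8700, f(7)=-30988, f(8)=-110364, f(9)=-393068, f(10)=-1399932, f(11)=-4985932, f(12)=-17757660, f(13)=-63244844; answer -63244844
Stage 2: U1 = -63244844; w = 7292; 7292 = 2^2 * 1823; sigma = (1 + 2 + 4) * (1 + 1823) = 7 * 1824 = 12768; answer 12768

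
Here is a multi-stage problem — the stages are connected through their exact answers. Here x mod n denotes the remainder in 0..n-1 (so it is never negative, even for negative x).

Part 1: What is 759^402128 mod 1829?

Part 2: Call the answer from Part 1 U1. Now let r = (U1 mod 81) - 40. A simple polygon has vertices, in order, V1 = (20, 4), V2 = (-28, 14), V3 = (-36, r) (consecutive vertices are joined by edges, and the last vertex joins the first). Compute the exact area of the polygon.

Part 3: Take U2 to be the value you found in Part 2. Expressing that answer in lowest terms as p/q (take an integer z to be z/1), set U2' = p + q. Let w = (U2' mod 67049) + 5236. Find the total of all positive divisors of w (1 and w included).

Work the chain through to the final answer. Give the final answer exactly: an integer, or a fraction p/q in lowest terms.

5558

Part 1: squarings mod 1829: 759^1=759, 759^2=1775, 759^4=1087, 759^8=35, 759^16=1225, 759^32=845, 759^64=715, 759^128=934, 759^256=1752, 759^512=442, 759^1024=1490, 759^2048=1523, 759^4096=357, 759^8192=1248, 759^16384=1025, 759^32768=779, 759^65536=1442, 759^131072=1620, 759^262144=1614; 759^402128 = 759^16 * 759^64 * 759^128 * 759^512 * 759^8192 * 759^131072 * 759^262144 = 717 (mod 1829); answer 717
Part 2: U1 = 717; r = 29; cross terms: (20*14 - -28*4)=392, (-28*29 - -36*14)=-308, (-36*4 - 20*29)=-724; twice the area = |-640| = 640; area = 320; answer 320
Part 3: U2 = 320; threaded value p + q = 321; w = 5557; 5557 is prime, so its only divisors are 1 and 5557; sigma = 1 + 5557 = 5558; answer 5558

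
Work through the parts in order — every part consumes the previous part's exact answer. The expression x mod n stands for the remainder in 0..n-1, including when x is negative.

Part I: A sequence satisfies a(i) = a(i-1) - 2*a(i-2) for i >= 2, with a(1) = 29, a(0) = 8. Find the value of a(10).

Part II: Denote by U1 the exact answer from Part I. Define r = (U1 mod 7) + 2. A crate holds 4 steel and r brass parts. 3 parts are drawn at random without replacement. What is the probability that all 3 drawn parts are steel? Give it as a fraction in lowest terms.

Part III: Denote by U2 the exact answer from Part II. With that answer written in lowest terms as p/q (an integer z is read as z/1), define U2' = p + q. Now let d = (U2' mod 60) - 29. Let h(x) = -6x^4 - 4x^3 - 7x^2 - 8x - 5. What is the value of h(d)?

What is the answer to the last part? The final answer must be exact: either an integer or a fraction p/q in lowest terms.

Part I: a(2) = 1*(29) - 2*(8) = 13; iterating: a(2)=13, a(3)=-45, a(4)=-71, a(5)=19, a(6)=161, a(7)=123, a(8)=-199, a(9)=-445, a(10)=-47; answer -47
Part II: U1 = -47; r = 4; total draws C(8,3) = 56; favorable C(4,3) = 4; P = 1/14; answer 1/14
Part III: U2 = 1/14; threaded value p + q = 15; d = -14; -6*(-14)^4 - 4*(-14)^3 - 7*(-14)^2 - 8*(-14)^1 - 5 = (-230496) + (10976) + (-1372) + (112) + (-5) = -220785; answer -220785

-220785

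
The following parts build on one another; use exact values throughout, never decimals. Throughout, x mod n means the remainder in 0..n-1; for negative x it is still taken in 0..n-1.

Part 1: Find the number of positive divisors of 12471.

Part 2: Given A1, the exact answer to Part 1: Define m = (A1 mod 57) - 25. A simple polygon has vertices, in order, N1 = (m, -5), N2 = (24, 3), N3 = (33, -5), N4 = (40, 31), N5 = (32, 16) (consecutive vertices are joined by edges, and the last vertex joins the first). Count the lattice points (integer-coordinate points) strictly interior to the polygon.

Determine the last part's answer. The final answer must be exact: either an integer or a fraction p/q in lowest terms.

441

Part 1: 12471 = 3 * 4157; number of divisors = (1+1) * (1+1) = 4; answer 4
Part 2: A1 = 4; m = -21; cross terms: (-21*3 - 24*-5)=57, (24*-5 - 33*3)=-219, (33*31 - 40*-5)=1223, (40*16 - 32*31)=-352, (32*-5 - -21*16)=176; twice the area = |885| = 885; area = 885/2; boundary points = 1 + 1 + 1 + 1 + 1 = 5; strictly interior points = area - boundary/2 + 1 = 441; answer 441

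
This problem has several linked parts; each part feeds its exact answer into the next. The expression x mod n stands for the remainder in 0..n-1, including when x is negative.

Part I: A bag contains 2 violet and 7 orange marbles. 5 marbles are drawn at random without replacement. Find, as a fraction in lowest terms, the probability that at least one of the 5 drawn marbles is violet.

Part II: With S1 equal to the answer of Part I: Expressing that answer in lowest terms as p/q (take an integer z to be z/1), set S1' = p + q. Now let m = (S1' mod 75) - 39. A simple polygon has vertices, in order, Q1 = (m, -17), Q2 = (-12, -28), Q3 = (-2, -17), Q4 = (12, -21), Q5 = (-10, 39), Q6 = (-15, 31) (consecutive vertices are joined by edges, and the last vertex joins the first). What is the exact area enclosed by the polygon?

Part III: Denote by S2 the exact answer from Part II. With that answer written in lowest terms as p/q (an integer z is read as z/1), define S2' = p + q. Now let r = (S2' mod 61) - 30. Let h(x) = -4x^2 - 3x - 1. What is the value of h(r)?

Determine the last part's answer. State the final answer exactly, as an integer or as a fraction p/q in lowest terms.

-116

Part I: total draws C(9,5) = 126; complement C(7,5) = 21; favorable 126 - 21 = 105; P = 5/6; answer 5/6
Part II: S1 = 5/6; threaded value p + q = 11; m = -28; cross terms: (-28*-28 - -12*-17)=580, (-12*-17 - -2*-28)=148, (-2*-21 - 12*-17)=246, (12*39 - -10*-21)=258, (-10*31 - -15*39)=275, (-15*-17 - -28*31)=1123; twice the area = |2630| = 2630; area = 1315; answer 1315
Part III: S2 = 1315; threaded value p + q = 1316; r = 5; -4*(5)^2 - 3*(5)^1 - 1 = (-100) + (-15) + (-1) = -116; answer -116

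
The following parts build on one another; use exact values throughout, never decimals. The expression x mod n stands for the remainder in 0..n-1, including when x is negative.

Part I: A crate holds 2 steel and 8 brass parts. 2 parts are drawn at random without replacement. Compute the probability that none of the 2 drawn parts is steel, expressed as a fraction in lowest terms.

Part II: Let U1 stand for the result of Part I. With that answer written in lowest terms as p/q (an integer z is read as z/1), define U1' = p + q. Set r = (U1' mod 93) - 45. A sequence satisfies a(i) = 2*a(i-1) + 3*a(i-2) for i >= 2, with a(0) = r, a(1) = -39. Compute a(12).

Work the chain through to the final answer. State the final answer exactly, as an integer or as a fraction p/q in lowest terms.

Part I: total draws C(10,2) = 45; favorable C(8,2) = 28; P = 28/45; answer 28/45
Part II: U1 = 28/45; threaded value p + q = 73; r = 28; a(2) = 2*(-39) + 3*(28) = 6; iterating: a(2)=6, a(3)=-105, a(4)=-192, a(5)=-699, a(6)=-1974, a(7)=-6045, a(8)=-18012, a(9)=-54159, a(10)=-162354, a(11)=-487185, a(12)=-1461432; answer -1461432

-1461432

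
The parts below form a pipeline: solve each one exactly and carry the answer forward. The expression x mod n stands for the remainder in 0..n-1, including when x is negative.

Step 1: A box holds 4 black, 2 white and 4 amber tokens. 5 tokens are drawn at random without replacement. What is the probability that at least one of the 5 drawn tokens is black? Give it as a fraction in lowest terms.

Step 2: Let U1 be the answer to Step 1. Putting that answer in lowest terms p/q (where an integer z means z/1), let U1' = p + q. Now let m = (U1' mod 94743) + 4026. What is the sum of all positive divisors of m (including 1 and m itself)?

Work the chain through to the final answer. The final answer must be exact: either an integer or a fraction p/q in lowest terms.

Step 1: total draws C(10,5) = 252; complement C(6,5) = 6; favorable 252 - 6 = 246; P = 41/42; answer 41/42
Step 2: U1 = 41/42; threaded value p + q = 83; m = 4109; 4109 = 7 * 587; sigma = (1 + 7) * (1 + 587) = 8 * 588 = 4704; answer 4704

4704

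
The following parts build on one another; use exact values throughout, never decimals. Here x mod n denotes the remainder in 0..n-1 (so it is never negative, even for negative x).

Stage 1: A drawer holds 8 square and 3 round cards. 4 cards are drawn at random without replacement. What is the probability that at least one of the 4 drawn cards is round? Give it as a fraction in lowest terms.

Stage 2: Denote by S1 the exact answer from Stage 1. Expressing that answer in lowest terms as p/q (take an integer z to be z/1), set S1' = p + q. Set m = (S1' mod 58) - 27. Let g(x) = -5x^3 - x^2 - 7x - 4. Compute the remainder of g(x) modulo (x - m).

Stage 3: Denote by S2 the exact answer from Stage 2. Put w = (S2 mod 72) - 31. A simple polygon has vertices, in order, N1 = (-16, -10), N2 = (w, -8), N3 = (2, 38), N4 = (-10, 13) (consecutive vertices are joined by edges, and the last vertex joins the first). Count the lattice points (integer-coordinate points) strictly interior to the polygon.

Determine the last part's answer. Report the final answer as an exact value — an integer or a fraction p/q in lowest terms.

788

Stage 1: total draws C(11,4) = 330; complement C(8,4) = 70; favorable 330 - 70 = 260; P = 26/33; answer 26/33
Stage 2: S1 = 26/33; threaded value p + q = 59; m = -26; remainder = value at the root: -5*(-26)^3 - 1*(-26)^2 - 7*(-26)^1 - 4 = (87880) + (-676) + (182) + (-4) = 87382; answer 87382
Stage 3: S2 = 87382; w = 15; cross terms: (-16*-8 - 15*-10)=278, (15*38 - 2*-8)=586, (2*13 - -10*38)=406, (-10*-10 - -16*13)=308; twice the area = |1578| = 1578; area = 789; boundary points = 1 + 1 + 1 + 1 = 4; strictly interior points = area - boundary/2 + 1 = 788; answer 788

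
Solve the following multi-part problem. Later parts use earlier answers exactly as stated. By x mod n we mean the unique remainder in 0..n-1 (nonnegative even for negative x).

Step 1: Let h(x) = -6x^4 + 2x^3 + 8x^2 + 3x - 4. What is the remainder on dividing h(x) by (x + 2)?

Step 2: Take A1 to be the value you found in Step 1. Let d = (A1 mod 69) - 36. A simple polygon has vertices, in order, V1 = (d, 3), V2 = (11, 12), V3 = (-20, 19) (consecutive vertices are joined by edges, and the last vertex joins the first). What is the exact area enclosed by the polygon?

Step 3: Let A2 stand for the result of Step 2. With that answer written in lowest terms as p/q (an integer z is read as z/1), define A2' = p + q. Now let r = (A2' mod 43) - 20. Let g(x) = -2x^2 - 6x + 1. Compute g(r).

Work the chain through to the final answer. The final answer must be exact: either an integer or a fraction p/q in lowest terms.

Step 1: remainder = value at the root: -6*(-2)^4 + 2*(-2)^3 + 8*(-2)^2 + 3*(-2)^1 - 4 = (-96) + (-16) + (32) + (-6) + (-4) = -90; answer -90
Step 2: A1 = -90; d = 12; cross terms: (12*12 - 11*3)=111, (11*19 - -20*12)=449, (-20*3 - 12*19)=-288; twice the area = |272| = 272; area = 136; answer 136
Step 3: A2 = 136; threaded value p + q = 137; r = -12; -2*(-12)^2 - 6*(-12)^1 + 1 = (-288) + (72) + (1) = -215; answer -215

-215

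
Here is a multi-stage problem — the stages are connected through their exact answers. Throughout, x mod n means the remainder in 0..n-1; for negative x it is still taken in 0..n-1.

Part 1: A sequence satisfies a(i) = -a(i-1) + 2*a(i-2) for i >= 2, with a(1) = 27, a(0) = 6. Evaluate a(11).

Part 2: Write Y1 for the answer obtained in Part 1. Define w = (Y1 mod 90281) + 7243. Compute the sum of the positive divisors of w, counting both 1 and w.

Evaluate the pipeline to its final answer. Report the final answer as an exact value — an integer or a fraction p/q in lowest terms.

40500

Part 1: a(2) = -1*(27) + 2*(6) = -15; iterating: a(2)=-15, a(3)=69, a(4)=-99, a(5)=237, a(6)=-435, a(7)=909, a(8)=-1779, a(9)=3597, a(10)=-7155, a(11)=14349; answer 14349
Part 2: Y1 = 14349; w = 21592; 21592 = 2^3 * 2699; sigma = (1 + 2 + 4 + 8) * (1 + 2699) = 15 * 2700 = 40500; answer 40500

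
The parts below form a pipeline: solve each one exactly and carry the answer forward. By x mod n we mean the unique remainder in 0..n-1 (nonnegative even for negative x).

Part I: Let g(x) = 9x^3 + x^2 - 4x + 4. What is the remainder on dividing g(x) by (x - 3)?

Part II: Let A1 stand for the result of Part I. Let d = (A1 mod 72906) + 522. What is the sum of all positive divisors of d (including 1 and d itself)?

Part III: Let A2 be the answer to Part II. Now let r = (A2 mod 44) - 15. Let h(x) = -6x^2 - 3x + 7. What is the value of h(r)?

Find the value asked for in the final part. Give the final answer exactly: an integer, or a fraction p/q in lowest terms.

-266

Part I: remainder = value at the root: 9*(3)^3 + 1*(3)^2 - 4*(3)^1 + 4 = (243) + (9) + (-12) + (4) = 244; answer 244
Part II: A1 = 244; d = 766; 766 = 2 * 383; sigma = (1 + 2) * (1 + 383) = 3 * 384 = 1152; answer 1152
Part III: A2 = 1152; r = -7; -6*(-7)^2 - 3*(-7)^1 + 7 = (-294) + (21) + (7) = -266; answer -266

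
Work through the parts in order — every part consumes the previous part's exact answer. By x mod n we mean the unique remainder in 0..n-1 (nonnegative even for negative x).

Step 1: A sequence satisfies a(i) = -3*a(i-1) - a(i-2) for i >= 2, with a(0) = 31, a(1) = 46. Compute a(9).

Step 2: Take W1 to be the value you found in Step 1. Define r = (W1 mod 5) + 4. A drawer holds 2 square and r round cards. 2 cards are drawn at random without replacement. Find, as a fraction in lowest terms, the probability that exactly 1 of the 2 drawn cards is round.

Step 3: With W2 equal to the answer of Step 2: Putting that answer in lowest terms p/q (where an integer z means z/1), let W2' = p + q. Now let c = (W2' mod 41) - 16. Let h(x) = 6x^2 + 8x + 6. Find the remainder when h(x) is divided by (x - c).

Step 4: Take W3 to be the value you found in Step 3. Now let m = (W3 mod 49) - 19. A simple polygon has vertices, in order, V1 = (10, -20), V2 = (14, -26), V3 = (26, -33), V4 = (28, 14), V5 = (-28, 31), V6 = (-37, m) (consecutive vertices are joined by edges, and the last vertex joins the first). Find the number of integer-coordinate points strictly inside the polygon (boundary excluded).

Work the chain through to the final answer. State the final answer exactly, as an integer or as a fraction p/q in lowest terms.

Step 1: a(2) = -3*(46) - 1*(31) = -169; iterating: a(2)=-169, a(3)=461, a(4)=-1214, a(5)=3181, a(6)=-8329, a(7)=21806, a(8)=-57089, a(9)=149461; answer 149461
Step 2: W1 = 149461; r = 5; total draws C(7,2) = 21; favorable C(5,1)*C(2,1) = 10; P = 10/21; answer 10/21
Step 3: W2 = 10/21; threaded value p + q = 31; c = 15; remainder = value at the root: 6*(15)^2 + 8*(15)^1 + 6 = (1350) + (120) + (6) = 1476; answer 1476
Step 4: W3 = 1476; m = -13; cross terms: (10*-26 - 14*-20)=20, (14*-33 - 26*-26)=214, (26*14 - 28*-33)=1288, (28*31 - -28*14)=1260, (-28*-13 - -37*31)=1511, (-37*-20 - 10*-13)=870; twice the area = |5163| = 5163; area = 5163/2; boundary points = 2 + 1 + 1 + 1 + 1 + 1 = 7; strictly interior points = area - boundary/2 + 1 = 2579; answer 2579

2579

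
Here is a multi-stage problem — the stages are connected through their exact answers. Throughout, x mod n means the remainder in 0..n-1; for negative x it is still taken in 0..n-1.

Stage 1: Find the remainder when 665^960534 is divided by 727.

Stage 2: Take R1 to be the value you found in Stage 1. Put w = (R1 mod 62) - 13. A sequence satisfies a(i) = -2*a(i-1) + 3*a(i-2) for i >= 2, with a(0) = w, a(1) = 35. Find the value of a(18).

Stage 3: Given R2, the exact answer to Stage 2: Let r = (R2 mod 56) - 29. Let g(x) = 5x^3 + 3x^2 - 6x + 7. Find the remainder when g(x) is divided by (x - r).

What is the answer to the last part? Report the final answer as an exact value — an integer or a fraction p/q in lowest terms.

-241

Stage 1: squarings mod 727: 665^1=665, 665^2=209, 665^4=61, 665^8=86, 665^16=126, 665^32=609, 665^64=111, 665^128=689, 665^256=717, 665^512=100, 665^1024=549, 665^2048=423, 665^4096=87, 665^8192=299, 665^16384=707, 665^32768=400, 665^65536=60, 665^131072=692, 665^262144=498, 665^524288=97; 665^960534 = 665^2 * 665^4 * 665^16 * 665^2048 * 665^8192 * 665^32768 * 665^131072 * 665^262144 * 665^524288 = 72 (mod 727); answer 72
Stage 2: R1 = 72; w = -3; a(2) = -2*(35) + 3*(-3) = -79; iterating: a(2)=-79, a(3)=263, a(4)=-763, a(5)=2315, a(6)=-6919, a(7)=20783, a(8)=-62323, a(9)=186995, a(10)=-560959, a(11)=1682903, a(12)=-5048683, a(13)=15146075, a(14)=-45438199, a(15)=136314623, a(16)=-408943843, a(17)=1226831555, a(18)=-3680494639; answer -3680494639
Stage 3: R2 = -3680494639; r = -4; remainder = value at the root: 5*(-4)^3 + 3*(-4)^2 - 6*(-4)^1 + 7 = (-320) + (48) + (24) + (7) = -241; answer -241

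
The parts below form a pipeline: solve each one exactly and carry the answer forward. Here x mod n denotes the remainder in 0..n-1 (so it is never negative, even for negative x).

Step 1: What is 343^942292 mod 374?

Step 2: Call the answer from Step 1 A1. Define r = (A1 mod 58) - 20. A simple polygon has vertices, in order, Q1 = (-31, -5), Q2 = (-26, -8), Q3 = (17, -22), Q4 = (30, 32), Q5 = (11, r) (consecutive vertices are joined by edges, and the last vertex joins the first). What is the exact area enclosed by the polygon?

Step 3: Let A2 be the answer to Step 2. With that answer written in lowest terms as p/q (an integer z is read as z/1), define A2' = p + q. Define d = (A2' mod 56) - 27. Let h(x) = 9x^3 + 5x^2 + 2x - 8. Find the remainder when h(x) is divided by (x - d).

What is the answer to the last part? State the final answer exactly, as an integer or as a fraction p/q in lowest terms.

Step 1: squarings mod 374: 343^1=343, 343^2=213, 343^4=115, 343^8=135, 343^16=273, 343^32=103, 343^64=137, 343^128=69, 343^256=273, 343^512=103, 343^1024=137, 343^2048=69, 343^4096=273, 343^8192=103, 343^16384=137, 343^32768=69, 343^65536=273, 343^131072=103, 343^262144=137, 343^524288=69; 343^942292 = 343^4 * 343^16 * 343^64 * 343^128 * 343^8192 * 343^16384 * 343^131072 * 343^262144 * 343^524288 = 81 (mod 374); answer 81
Step 2: A1 = 81; r = 3; cross terms: (-31*-8 - -26*-5)=118, (-26*-22 - 17*-8)=708, (17*32 - 30*-22)=1204, (30*3 - 11*32)=-262, (11*-5 - -31*3)=38; twice the area = |1806| = 1806; area = 903; answer 903
Step 3: A2 = 903; threaded value p + q = 904; d = -19; remainder = value at the root: 9*(-19)^3 + 5*(-19)^2 + 2*(-19)^1 - 8 = (-61731) + (1805) + (-38) + (-8) = -59972; answer -59972

-59972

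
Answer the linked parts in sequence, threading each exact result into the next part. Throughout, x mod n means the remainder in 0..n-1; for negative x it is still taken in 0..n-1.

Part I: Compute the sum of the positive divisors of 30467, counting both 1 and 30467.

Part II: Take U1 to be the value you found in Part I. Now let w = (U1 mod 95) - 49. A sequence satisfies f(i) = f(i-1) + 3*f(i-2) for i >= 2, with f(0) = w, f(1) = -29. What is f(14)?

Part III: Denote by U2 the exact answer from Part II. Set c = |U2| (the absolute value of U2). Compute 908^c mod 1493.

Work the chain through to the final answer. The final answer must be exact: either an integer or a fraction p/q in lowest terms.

642

Part I: 30467 is prime, so its only divisors are 1 and 30467; sigma = 1 + 30467 = 30468; answer 30468
Part II: U1 = 30468; w = 19; f(2) = 1*(-29) + 3*(19) = 28; iterating: f(2)=28, f(3)=-59, f(4)=25, f(5)=-152, f(6)=-77, f(7)=-533, f(8)=-764, f(9)=-2363, f(10)=-4655, f(11)=-11744, f(12)=-25709, f(13)=-60941, f(14)=-138068; answer -138068
Part III: U2 = -138068; c = 138068; squarings mod 1493: 908^1=908, 908^2=328, 908^4=88, 908^8=279, 908^16=205, 908^32=221, 908^64=1065, 908^128=1038, 908^256=991, 908^512=1180, 908^1024=924, 908^2048=1273, 908^4096=624, 908^8192=1196, 908^16384=122, 908^32768=1447, 908^65536=623, 908^131072=1442; 908^138068 = 908^4 * 908^16 * 908^64 * 908^256 * 908^512 * 908^2048 * 908^4096 * 908^131072 = 642 (mod 1493); answer 642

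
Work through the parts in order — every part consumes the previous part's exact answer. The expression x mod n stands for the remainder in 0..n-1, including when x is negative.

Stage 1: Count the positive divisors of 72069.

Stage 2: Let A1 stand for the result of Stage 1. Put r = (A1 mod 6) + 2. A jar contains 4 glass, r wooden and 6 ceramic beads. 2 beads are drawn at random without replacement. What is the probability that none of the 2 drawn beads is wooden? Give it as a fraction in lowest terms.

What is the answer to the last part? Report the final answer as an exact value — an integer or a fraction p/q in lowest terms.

3/8

Stage 1: 72069 = 3 * 24023; number of divisors = (1+1) * (1+1) = 4; answer 4
Stage 2: A1 = 4; r = 6; total draws C(16,2) = 120; favorable C(10,2) = 45; P = 3/8; answer 3/8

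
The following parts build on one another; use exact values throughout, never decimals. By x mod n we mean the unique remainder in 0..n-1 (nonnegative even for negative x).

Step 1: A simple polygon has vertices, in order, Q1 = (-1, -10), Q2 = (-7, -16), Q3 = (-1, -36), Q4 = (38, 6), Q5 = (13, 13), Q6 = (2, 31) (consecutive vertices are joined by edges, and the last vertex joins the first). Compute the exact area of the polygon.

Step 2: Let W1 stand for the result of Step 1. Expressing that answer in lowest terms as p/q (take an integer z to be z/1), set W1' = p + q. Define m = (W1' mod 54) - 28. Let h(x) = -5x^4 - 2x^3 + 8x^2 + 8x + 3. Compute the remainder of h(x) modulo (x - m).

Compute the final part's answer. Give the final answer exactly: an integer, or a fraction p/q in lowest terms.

-145740

Step 1: cross terms: (-1*-16 - -7*-10)=-54, (-7*-36 - -1*-16)=236, (-1*6 - 38*-36)=1362, (38*13 - 13*6)=416, (13*31 - 2*13)=377, (2*-10 - -1*31)=11; twice the area = |2348| = 2348; area = 1174; answer 1174
Step 2: W1 = 1174; threaded value p + q = 1175; m = 13; remainder = value at the root: -5*(13)^4 - 2*(13)^3 + 8*(13)^2 + 8*(13)^1 + 3 = (-142805) + (-4394) + (1352) + (104) + (3) = -145740; answer -145740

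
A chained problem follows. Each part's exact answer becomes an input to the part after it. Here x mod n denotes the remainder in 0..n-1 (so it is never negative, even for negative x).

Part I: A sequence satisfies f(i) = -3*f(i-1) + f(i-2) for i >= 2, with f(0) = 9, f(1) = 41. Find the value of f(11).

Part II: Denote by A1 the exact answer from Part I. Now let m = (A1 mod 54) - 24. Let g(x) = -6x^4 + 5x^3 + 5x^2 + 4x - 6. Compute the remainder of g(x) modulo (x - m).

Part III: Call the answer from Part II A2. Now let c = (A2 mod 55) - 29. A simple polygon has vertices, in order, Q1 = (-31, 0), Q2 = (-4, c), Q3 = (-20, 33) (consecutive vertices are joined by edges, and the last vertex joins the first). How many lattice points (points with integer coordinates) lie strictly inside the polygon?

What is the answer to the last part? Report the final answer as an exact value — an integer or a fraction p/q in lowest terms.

Part I: f(2) = -3*(41) + 1*(9) = -114; iterating: f(2)=-114, f(3)=383, f(4)=-1263, f(5)=4172, f(6)=-13779, f(7)=45509, f(8)=-150306, f(9)=496427, f(10)=-1639587, f(11)=5415188; answer 5415188
Part II: A1 = 5415188; m = -10; remainder = value at the root: -6*(-10)^4 + 5*(-10)^3 + 5*(-10)^2 + 4*(-10)^1 - 6 = (-60000) + (-5000) + (500) + (-40) + (-6) = -64546; answer -64546
Part III: A2 = -64546; c = -5; cross terms: (-31*-5 - -4*0)=155, (-4*33 - -20*-5)=-232, (-20*0 - -31*33)=1023; twice the area = |946| = 946; area = 473; boundary points = 1 + 2 + 11 = 14; strictly interior points = area - boundary/2 + 1 = 467; answer 467

467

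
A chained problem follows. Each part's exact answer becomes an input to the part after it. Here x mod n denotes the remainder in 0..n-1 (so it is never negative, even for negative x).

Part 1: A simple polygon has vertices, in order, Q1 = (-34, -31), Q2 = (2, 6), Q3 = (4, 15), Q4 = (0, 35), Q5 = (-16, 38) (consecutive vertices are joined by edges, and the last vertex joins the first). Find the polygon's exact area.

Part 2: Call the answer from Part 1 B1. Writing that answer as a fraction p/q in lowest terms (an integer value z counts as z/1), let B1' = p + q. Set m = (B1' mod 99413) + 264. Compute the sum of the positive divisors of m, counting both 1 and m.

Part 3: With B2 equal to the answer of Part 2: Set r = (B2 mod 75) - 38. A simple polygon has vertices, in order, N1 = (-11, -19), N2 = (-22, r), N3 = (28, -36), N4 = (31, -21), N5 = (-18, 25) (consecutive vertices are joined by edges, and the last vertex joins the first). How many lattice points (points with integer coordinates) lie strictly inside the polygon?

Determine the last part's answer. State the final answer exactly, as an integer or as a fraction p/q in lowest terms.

1521

Part 1: cross terms: (-34*6 - 2*-31)=-142, (2*15 - 4*6)=6, (4*35 - 0*15)=140, (0*38 - -16*35)=560, (-16*-31 - -34*38)=1788; twice the area = |2352| = 2352; area = 1176; answer 1176
Part 2: B1 = 1176; threaded value p + q = 1177; m = 1441; 1441 = 11 * 131; sigma = (1 + 11) * (1 + 131) = 12 * 132 = 1584; answer 1584
Part 3: B2 = 1584; r = -29; cross terms: (-11*-29 - -22*-19)=-99, (-22*-36 - 28*-29)=1604, (28*-21 - 31*-36)=528, (31*25 - -18*-21)=397, (-18*-19 - -11*25)=617; twice the area = |3047| = 3047; area = 3047/2; boundary points = 1 + 1 + 3 + 1 + 1 = 7; strictly interior points = area - boundary/2 + 1 = 1521; answer 1521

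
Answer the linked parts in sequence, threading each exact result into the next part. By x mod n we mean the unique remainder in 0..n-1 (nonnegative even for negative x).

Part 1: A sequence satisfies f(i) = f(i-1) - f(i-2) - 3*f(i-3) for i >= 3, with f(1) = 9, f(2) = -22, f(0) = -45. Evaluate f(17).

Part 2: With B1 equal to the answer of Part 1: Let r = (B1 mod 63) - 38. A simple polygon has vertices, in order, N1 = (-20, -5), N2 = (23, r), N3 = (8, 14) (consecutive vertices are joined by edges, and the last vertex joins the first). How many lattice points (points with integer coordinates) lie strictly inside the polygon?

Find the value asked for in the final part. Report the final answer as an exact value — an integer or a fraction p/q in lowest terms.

Part 1: f(3) = 1*(-22) - 1*(9) - 3*(-45) = 104; iterating: f(3)=104, f(4)=99, f(5)=61, f(6)=-350, f(7)=-708, f(8)=-541, f(9)=1217, f(10)=3882, f(11)=4288, f(12)=-3245, f(13)=-19179, f(14)=-28798, f(15)=116, f(16)=86451, f(17)=172729; answer 172729
Part 2: B1 = 172729; r = 8; cross terms: (-20*8 - 23*-5)=-45, (23*14 - 8*8)=258, (8*-5 - -20*14)=240; twice the area = |453| = 453; area = 453/2; boundary points = 1 + 3 + 1 = 5; strictly interior points = area - boundary/2 + 1 = 225; answer 225

225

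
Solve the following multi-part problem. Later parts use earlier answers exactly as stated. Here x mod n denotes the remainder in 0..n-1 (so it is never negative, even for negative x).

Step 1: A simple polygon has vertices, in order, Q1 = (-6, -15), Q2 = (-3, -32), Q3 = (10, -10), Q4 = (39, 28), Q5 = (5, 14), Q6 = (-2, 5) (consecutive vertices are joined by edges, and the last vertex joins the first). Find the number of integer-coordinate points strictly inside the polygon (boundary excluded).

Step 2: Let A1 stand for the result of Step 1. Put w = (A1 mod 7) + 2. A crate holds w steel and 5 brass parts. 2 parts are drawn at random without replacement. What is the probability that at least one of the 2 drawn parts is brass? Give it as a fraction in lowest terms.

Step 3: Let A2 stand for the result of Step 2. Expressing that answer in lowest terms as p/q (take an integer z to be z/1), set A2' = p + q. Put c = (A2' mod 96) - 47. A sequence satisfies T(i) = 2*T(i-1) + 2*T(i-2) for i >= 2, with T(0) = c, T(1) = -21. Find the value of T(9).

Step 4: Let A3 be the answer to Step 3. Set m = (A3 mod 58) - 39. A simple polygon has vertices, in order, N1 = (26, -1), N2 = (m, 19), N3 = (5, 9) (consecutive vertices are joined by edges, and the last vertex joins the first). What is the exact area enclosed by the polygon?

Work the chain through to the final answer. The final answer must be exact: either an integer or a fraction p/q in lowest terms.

145

Step 1: cross terms: (-6*-32 - -3*-15)=147, (-3*-10 - 10*-32)=350, (10*28 - 39*-10)=670, (39*14 - 5*28)=406, (5*5 - -2*14)=53, (-2*-15 - -6*5)=60; twice the area = |1686| = 1686; area = 843; boundary points = 1 + 1 + 1 + 2 + 1 + 4 = 10; strictly interior points = area - boundary/2 + 1 = 839; answer 839
Step 2: A1 = 839; w = 8; total draws C(13,2) = 78; complement C(8,2) = 28; favorable 78 - 28 = 50; P = 25/39; answer 25/39
Step 3: A2 = 25/39; threaded value p + q = 64; c = 17; T(2) = 2*(-21) + 2*(17) = -8; iterating: T(2)=-8, T(3)=-58, T(4)=-132, T(5)=-380, T(6)=-1024, T(7)=-2808, T(8)=-7664, T(9)=-20944; answer -20944
Step 4: A3 = -20944; m = 13; cross terms: (26*19 - 13*-1)=507, (13*9 - 5*19)=22, (5*-1 - 26*9)=-239; twice the area = |290| = 290; area = 145; answer 145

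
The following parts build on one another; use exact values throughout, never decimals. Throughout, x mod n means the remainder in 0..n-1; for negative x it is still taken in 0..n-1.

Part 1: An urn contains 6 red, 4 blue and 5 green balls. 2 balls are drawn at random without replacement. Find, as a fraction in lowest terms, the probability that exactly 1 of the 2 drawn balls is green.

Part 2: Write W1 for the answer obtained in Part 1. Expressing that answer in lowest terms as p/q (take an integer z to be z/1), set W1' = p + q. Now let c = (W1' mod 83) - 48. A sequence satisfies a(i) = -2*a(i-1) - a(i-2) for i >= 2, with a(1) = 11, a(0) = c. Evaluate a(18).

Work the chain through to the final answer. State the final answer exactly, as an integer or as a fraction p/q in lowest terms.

Part 1: total draws C(15,2) = 105; favorable C(5,1)*C(10,1) = 50; P = 10/21; answer 10/21
Part 2: W1 = 10/21; threaded value p + q = 31; c = -17; a(2) = -2*(11) - 1*(-17) = -5; iterating: a(2)=-5, a(3)=-1, a(4)=7, a(5)=-13, a(6)=19, a(7)=-25, a(8)=31, a(9)=-37, a(10)=43, a(11)=-49, a(12)=55, a(13)=-61, a(14)=67, a(15)=-73, a(16)=79, a(17)=-85, a(18)=91; answer 91

91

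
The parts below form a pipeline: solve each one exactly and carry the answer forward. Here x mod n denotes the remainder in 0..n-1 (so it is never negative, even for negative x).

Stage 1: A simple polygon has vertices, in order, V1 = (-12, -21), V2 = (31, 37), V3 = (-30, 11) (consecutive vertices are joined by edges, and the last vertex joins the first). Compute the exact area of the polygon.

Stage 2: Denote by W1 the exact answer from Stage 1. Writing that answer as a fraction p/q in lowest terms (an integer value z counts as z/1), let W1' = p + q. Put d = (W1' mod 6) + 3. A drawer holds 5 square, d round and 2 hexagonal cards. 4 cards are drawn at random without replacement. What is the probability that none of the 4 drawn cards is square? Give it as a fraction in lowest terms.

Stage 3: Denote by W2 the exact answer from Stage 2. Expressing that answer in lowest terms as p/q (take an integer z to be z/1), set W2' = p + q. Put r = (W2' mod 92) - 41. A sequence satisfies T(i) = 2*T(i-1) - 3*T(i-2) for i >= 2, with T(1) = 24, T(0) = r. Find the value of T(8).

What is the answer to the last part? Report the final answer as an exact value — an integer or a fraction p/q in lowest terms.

2358

Stage 1: cross terms: (-12*37 - 31*-21)=207, (31*11 - -30*37)=1451, (-30*-21 - -12*11)=762; twice the area = |2420| = 2420; area = 1210; answer 1210
Stage 2: W1 = 1210; threaded value p + q = 1211; d = 8; total draws C(15,4) = 1365; favorable C(10,4) = 210; P = 2/13; answer 2/13
Stage 3: W2 = 2/13; threaded value p + q = 15; r = -26; T(2) = 2*(24) - 3*(-26) = 126; iterating: T(2)=126, T(3)=180, T(4)=-18, T(5)=-576, T(6)=-1098, T(7)=-468, T(8)=2358; answer 2358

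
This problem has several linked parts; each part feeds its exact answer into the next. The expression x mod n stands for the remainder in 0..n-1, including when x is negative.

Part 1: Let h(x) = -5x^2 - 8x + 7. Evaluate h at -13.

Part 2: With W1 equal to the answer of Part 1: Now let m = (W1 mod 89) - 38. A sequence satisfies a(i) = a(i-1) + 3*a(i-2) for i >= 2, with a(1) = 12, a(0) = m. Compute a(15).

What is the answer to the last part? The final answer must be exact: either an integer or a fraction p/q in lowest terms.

Part 1: -5*(-13)^2 - 8*(-13)^1 + 7 = (-845) + (104) + (7) = -734; answer -734
Part 2: W1 = -734; m = 29; a(2) = 1*(12) + 3*(29) = 99; iterating: a(2)=99, a(3)=135, a(4)=432, a(5)=837, a(6)=2133, a(7)=4644, a(8)=11043, a(9)=24975, a(10)=58104, a(11)=133029, a(12)=307341, a(13)=706428, a(14)=1628451, a(15)=3747735; answer 3747735

3747735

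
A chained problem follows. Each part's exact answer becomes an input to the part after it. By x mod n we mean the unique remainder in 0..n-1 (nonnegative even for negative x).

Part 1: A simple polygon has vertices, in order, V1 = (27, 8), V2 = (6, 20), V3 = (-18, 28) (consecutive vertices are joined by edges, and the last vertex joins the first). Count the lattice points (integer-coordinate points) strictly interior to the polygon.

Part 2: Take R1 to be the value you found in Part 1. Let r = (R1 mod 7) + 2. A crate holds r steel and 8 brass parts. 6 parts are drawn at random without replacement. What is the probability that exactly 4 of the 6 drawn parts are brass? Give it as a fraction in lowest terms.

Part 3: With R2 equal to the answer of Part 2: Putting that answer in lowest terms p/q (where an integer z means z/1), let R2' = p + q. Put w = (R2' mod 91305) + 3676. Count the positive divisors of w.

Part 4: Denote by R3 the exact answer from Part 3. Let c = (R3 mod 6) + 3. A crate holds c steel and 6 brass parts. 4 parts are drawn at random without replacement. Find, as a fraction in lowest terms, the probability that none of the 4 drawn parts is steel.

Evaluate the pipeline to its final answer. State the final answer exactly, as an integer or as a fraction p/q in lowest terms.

Part 1: cross terms: (27*20 - 6*8)=492, (6*28 - -18*20)=528, (-18*8 - 27*28)=-900; twice the area = |120| = 120; area = 60; boundary points = 3 + 8 + 5 = 16; strictly interior points = area - boundary/2 + 1 = 53; answer 53
Part 2: R1 = 53; r = 6; total draws C(14,6) = 3003; favorable C(8,4)*C(6,2) = 1050; P = 50/143; answer 50/143
Part 3: R2 = 50/143; threaded value p + q = 193; w = 3869; 3869 = 53 * 73; number of divisors = (1+1) * (1+1) = 4; answer 4
Part 4: R3 = 4; c = 7; total draws C(13,4) = 715; favorable C(6,4) = 15; P = 3/143; answer 3/143

3/143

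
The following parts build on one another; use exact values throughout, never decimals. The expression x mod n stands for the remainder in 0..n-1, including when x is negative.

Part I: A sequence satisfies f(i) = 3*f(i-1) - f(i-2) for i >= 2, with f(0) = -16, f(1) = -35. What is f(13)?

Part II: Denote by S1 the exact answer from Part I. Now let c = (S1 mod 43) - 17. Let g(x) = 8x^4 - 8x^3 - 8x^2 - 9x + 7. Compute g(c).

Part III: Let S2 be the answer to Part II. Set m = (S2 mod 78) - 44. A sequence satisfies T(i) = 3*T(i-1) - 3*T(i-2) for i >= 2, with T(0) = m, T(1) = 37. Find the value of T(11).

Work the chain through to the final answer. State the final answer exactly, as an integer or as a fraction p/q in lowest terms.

Part I: f(2) = 3*(-35) - 1*(-16) = -89; iterating: f(2)=-89, f(3)=-232, f(4)=-607, f(5)=-1589, f(6)=-4160, f(7)=-10891, f(8)=-28513, f(9)=-74648, f(10)=-195431, f(11)=-511645, f(12)=-1339504, f(13)=-3506867; answer -3506867
Part II: S1 = -3506867; c = 24; 8*(24)^4 - 8*(24)^3 - 8*(24)^2 - 9*(24)^1 + 7 = (2654208) + (-110592) + (-4608) + (-216) + (7) = 2538799; answer 2538799
Part III: S2 = 2538799; m = 11; T(2) = 3*(37) - 3*(11) = 78; iterating: T(2)=78, T(3)=123, T(4)=135, T(5)=36, T(6)=-297, T(7)=-999, T(8)=-2106, T(9)=-3321, T(10)=-3645, T(11)=-972; answer -972

-972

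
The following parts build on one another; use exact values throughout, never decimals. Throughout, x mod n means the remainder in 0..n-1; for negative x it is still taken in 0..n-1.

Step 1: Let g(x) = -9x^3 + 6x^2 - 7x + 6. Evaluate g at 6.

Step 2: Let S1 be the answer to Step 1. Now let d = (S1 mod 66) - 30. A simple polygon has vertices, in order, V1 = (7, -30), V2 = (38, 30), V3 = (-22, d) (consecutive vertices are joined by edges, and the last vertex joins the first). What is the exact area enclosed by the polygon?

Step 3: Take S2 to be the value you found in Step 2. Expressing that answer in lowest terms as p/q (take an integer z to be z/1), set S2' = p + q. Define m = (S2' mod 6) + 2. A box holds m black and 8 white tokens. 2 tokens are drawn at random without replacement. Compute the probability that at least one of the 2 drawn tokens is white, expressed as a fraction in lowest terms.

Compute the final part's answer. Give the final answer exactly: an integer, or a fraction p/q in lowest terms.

76/91

Step 1: -9*(6)^3 + 6*(6)^2 - 7*(6)^1 + 6 = (-1944) + (216) + (-42) + (6) = -1764; answer -1764
Step 2: S1 = -1764; d = -12; cross terms: (7*30 - 38*-30)=1350, (38*-12 - -22*30)=204, (-22*-30 - 7*-12)=744; twice the area = |2298| = 2298; area = 1149; answer 1149
Step 3: S2 = 1149; threaded value p + q = 1150; m = 6; total draws C(14,2) = 91; complement C(6,2) = 15; favorable 91 - 15 = 76; P = 76/91; answer 76/91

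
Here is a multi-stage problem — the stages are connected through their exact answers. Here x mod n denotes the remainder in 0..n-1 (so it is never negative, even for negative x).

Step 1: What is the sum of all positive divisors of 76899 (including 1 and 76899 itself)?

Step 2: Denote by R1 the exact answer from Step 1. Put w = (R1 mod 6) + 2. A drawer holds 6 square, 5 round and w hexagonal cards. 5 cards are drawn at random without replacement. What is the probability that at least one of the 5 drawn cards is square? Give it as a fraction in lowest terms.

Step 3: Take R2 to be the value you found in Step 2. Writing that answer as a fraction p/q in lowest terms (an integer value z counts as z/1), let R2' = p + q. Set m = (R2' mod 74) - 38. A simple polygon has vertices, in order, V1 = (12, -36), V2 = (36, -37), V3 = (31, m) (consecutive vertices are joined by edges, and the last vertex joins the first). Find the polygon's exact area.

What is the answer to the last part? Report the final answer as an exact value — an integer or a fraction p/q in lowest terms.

1363/2

Step 1: 76899 = 3 * 25633; sigma = (1 + 3) * (1 + 25633) = 4 * 25634 = 102536; answer 102536
Step 2: R1 = 102536; w = 4; total draws C(15,5) = 3003; complement C(9,5) = 126; favorable 3003 - 126 = 2877; P = 137/143; answer 137/143
Step 3: R2 = 137/143; threaded value p + q = 280; m = 20; cross terms: (12*-37 - 36*-36)=852, (36*20 - 31*-37)=1867, (31*-36 - 12*20)=-1356; twice the area = |1363| = 1363; area = 1363/2; answer 1363/2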